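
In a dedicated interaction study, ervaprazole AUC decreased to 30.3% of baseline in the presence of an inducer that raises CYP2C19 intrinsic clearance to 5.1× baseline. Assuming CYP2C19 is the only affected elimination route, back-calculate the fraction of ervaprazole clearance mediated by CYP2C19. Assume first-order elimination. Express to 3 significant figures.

0.561

Let x = fm,CYP2C19. Because AUC ∝ 1/CL, relative clearance rose to 1/0.303 = 3.3.
Setting x·5.1 + (1 − x) = 3.3 and solving: x = (3.3 − 1)/(5.1 − 1) = 0.561.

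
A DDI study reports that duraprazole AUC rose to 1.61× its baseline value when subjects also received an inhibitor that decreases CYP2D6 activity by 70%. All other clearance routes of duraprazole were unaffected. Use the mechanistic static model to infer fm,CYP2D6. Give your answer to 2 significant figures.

Let x = fm,CYP2D6. Because AUC ∝ 1/CL, relative clearance fell to 1/1.61 = 0.6211.
Setting x·0.3 + (1 − x) = 0.6211 and solving: x = (0.6211 − 1)/(0.3 − 1) = 0.54.

0.54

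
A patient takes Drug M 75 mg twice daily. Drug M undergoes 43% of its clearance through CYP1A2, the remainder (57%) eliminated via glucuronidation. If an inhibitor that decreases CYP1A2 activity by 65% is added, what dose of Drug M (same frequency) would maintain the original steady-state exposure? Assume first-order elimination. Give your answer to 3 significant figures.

54.0 mg

CYP1A2: 0.43 × 0.35 = 0.1505
Other: 0.57 (unchanged)
New clearance relative to baseline: 0.1505 + 0.57 = 0.7205.
To maintain the same steady-state level, dose must scale with clearance: new dose = 75 × 0.7205 = 54.0 mg.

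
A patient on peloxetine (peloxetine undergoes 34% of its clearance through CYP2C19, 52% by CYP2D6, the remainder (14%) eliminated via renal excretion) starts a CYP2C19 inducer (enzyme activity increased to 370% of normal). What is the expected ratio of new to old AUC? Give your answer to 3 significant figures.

The CYP2C19 pathway (34% of clearance) is boosted to 3.7× activity: 0.34 × 3.7 = 1.258.
CYP2D6 (52%) and the residual 14% are unaffected.
CL_new/CL_old = 1.258 + 0.52 + 0.14 = 1.918.
AUC is inversely proportional to clearance, so the fold-change is 1 / 1.918 = 0.521.

0.521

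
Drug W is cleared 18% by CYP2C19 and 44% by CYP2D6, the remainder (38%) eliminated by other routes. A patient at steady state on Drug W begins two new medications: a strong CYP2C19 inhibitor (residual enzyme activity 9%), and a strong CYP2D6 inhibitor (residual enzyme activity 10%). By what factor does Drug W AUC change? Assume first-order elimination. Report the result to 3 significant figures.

2.27

The CYP2C19 pathway (18% of clearance) drops to 0.09× activity: 0.18 × 0.09 = 0.0162.
The CYP2D6 pathway (44% of clearance) falls to 0.1× activity: 0.44 × 0.1 = 0.044.
Non-CYP routes (38%) are unchanged.
CL_new/CL_old = 0.0162 + 0.044 + 0.38 = 0.4402.
Because AUC varies inversely with clearance, the combined effect is 1 / 0.4402 = 2.27.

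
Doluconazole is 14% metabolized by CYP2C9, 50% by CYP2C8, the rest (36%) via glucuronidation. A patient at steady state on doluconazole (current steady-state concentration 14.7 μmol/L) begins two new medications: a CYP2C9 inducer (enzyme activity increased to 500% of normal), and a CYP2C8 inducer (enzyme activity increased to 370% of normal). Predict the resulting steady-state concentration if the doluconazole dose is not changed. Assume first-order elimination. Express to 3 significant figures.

5.05 μmol/L

The CYP2C9 pathway (14% of clearance) rises to 5× activity: 0.14 × 5 = 0.7.
The CYP2C8 pathway (50% of clearance) increases to 3.7× activity: 0.5 × 3.7 = 1.85.
Non-CYP routes (36%) are unchanged.
CL_new/CL_old = 0.7 + 1.85 + 0.36 = 2.91.
Steady-state concentration ∝ 1/CL: new value = 14.7 / 2.91 = 5.05 μmol/L.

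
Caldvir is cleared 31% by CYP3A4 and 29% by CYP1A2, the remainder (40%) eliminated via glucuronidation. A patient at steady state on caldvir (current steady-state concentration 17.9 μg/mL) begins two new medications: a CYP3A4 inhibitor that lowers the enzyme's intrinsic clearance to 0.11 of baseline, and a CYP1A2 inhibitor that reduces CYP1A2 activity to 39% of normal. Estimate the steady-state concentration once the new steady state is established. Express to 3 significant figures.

32.7 μg/mL

The CYP3A4 pathway (31% of clearance) is reduced to 0.11× activity: 0.31 × 0.11 = 0.0341.
The CYP1A2 pathway (29% of clearance) drops to 0.39× activity: 0.29 × 0.39 = 0.1131.
Non-CYP routes (40%) are unchanged.
CL_new/CL_old = 0.0341 + 0.1131 + 0.4 = 0.5472.
New steady-state concentration = 17.9 / 0.5472 = 32.7 μg/mL (concentration scales inversely with clearance).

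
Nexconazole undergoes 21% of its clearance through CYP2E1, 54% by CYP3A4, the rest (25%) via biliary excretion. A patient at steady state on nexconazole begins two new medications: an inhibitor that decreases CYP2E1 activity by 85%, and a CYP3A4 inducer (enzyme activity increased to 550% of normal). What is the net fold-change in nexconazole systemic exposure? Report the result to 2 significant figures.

The CYP2E1 pathway (21% of clearance) drops to 0.15× activity: 0.21 × 0.15 = 0.0315.
The CYP3A4 pathway (54% of clearance) increases to 5.5× activity: 0.54 × 5.5 = 2.97.
The remaining 25% of clearance is unaffected.
Relative clearance = 0.0315 + 2.97 + 0.25 = 3.2515.
Systemic exposure ∝ 1/CL: fold-change = 1 / 3.2515 = 0.31.

0.31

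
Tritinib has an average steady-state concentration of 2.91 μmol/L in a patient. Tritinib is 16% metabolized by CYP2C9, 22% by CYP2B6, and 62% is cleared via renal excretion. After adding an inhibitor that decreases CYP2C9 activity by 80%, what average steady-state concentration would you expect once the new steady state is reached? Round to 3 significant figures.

The CYP2C9 pathway (16% of clearance) falls to 0.2× activity: 0.16 × 0.2 = 0.032.
CYP2B6 (22%) and the residual 62% are unaffected.
New clearance relative to baseline: 0.032 + 0.22 + 0.62 = 0.872.
Average steady-state concentration ∝ 1/CL, so new value = 2.91 / 0.872 = 3.34 μmol/L.

3.34 μmol/L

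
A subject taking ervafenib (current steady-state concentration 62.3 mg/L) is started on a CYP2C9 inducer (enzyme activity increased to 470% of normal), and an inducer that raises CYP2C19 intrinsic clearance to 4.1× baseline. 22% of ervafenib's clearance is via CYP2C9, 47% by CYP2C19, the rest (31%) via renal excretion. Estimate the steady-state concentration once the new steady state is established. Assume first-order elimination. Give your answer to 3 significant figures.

19.0 mg/L

CYP2C9: 0.22 × 4.7 = 1.034
CYP2C19: 0.47 × 4.1 = 1.927
Other: 0.31 (unchanged)
CL_new/CL_old = 1.034 + 1.927 + 0.31 = 3.271.
New steady-state concentration = 62.3 / 3.271 = 19.0 mg/L (concentration scales inversely with clearance).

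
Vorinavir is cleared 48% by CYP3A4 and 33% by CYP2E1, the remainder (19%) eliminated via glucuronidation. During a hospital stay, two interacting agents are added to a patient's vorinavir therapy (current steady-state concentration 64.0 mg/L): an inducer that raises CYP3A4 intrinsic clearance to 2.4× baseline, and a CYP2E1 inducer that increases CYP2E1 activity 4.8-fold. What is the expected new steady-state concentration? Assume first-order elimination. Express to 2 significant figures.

The CYP3A4 pathway (48% of clearance) rises to 2.4× activity: 0.48 × 2.4 = 1.152.
The CYP2E1 pathway (33% of clearance) increases to 4.8× activity: 0.33 × 4.8 = 1.584.
The remaining 19% of clearance is unaffected.
New clearance relative to baseline: 1.152 + 1.584 + 0.19 = 2.926.
Dividing the baseline by the relative clearance: 64.0 / 2.926 = 22 mg/L.

22 mg/L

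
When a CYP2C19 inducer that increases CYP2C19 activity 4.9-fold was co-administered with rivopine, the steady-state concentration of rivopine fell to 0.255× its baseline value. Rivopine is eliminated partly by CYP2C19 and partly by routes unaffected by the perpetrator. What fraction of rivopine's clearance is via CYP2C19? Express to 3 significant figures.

0.749

CL'/CL = 1 / 0.255 = 3.922
4.9·fm + (1 − fm) = 3.922
fm = (3.922 − 1) / (4.9 − 1) = 0.749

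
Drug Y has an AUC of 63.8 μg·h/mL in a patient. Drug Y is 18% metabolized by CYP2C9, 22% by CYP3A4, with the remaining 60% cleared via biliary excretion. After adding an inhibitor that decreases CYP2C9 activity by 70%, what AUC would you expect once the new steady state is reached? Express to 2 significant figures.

73 μg·h/mL

The CYP2C9 pathway (18% of clearance) is reduced to 0.3× activity: 0.18 × 0.3 = 0.054.
CYP3A4 (22%) and the residual 60% are unaffected.
New clearance relative to baseline: 0.054 + 0.22 + 0.6 = 0.874.
AUC ∝ 1/CL, so new value = 63.8 / 0.874 = 73 μg·h/mL.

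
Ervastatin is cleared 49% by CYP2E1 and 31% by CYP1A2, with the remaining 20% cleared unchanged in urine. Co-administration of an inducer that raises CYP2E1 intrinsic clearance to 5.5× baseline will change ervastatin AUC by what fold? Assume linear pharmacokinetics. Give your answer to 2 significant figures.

0.31

The CYP2E1 pathway (49% of clearance) is boosted to 5.5× activity: 0.49 × 5.5 = 2.695.
CYP1A2 (31%) and the residual 20% are unaffected.
New clearance relative to baseline: 2.695 + 0.31 + 0.2 = 3.205.
AUC is inversely proportional to clearance, so the fold-change is 1 / 3.205 = 0.31.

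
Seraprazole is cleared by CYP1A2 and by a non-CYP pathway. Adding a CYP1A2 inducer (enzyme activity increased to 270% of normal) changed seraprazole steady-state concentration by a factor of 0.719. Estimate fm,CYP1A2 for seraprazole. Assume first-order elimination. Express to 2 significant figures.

Call the CYP1A2 fraction fm. After the interaction, CL_new/CL_old = fm × 2.7 + (1 − fm).
Steady-state concentration ratio = 1 / (new CL fraction), so new CL fraction = 1 / 0.719 = 1.391.
fm × 2.7 + 1 − fm = 1.391  ⇒  fm × (2.7 − 1) = 0.3908  ⇒  fm = 0.23.

0.23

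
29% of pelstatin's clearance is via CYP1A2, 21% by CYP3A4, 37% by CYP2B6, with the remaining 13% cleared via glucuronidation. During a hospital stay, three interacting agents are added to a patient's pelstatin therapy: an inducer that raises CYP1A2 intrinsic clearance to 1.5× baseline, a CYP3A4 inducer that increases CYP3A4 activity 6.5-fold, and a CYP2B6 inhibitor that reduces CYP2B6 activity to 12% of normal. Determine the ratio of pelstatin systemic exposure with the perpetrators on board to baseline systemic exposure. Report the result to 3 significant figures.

The CYP1A2 pathway (29% of clearance) rises to 1.5× activity: 0.29 × 1.5 = 0.435.
The CYP3A4 pathway (21% of clearance) is boosted to 6.5× activity: 0.21 × 6.5 = 1.365.
The CYP2B6 pathway (37% of clearance) drops to 0.12× activity: 0.37 × 0.12 = 0.0444.
The remaining 13% of clearance is unaffected.
Relative clearance = 0.435 + 1.365 + 0.0444 + 0.13 = 1.9744.
Net systemic exposure ratio = 1 / 1.9744 = 0.506.

0.506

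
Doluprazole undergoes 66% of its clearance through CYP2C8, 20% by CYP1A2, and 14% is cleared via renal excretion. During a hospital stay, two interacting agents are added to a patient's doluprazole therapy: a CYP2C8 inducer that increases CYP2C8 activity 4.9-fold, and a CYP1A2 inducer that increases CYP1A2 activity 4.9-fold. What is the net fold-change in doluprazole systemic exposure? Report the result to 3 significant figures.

The CYP2C8 pathway (66% of clearance) increases to 4.9× activity: 0.66 × 4.9 = 3.234.
The CYP1A2 pathway (20% of clearance) rises to 4.9× activity: 0.2 × 4.9 = 0.98.
The remaining 14% of clearance is unaffected.
CL_new/CL_old = 3.234 + 0.98 + 0.14 = 4.354.
Net systemic exposure ratio = 1 / 4.354 = 0.230.

0.230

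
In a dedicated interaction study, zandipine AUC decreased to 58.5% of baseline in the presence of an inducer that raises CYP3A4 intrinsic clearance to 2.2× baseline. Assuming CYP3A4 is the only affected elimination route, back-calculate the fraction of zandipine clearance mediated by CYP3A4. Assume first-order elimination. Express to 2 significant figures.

Let x = fm,CYP3A4. Because AUC ∝ 1/CL, relative clearance rose to 1/0.585 = 1.709.
Only the CYP3A4 route changed, so 1.709 = x·2.2 + (1 − x), giving x = 0.59.

0.59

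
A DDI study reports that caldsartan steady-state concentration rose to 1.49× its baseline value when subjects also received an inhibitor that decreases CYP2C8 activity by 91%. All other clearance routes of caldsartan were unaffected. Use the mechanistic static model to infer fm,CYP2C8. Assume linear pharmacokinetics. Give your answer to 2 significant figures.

0.36

Call the CYP2C8 fraction fm. After the interaction, CL_new/CL_old = fm × 0.09 + (1 − fm).
Steady-state concentration ratio = 1 / (new CL fraction), so new CL fraction = 1 / 1.49 = 0.6711.
fm × 0.09 + 1 − fm = 0.6711  ⇒  fm × (0.09 − 1) = −0.3289  ⇒  fm = 0.36.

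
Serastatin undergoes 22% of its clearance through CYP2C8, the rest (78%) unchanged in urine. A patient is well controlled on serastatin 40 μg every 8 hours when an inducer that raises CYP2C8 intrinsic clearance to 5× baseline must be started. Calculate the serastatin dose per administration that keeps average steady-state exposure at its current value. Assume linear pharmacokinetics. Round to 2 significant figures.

The CYP2C8 pathway (22% of clearance) increases to 5× activity: 0.22 × 5 = 1.1.
Non-CYP routes (78%) are unchanged.
New clearance relative to baseline: 1.1 + 0.78 = 1.88.
To maintain the same steady-state level, dose must scale with clearance: new dose = 40 × 1.88 = 75 μg.

75 μg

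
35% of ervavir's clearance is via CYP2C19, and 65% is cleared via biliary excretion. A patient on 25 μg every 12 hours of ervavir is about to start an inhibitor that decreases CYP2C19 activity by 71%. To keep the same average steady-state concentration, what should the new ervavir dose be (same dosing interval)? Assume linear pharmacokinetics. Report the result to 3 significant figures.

The CYP2C19 pathway (35% of clearance) drops to 0.29× activity: 0.35 × 0.29 = 0.1015.
The remaining 65% of clearance is unaffected.
New clearance relative to baseline: 0.1015 + 0.65 = 0.7515.
Exposure is unchanged when dose changes in proportion to clearance. New dose = 25 μg × 0.7515 = 18.8 μg.

18.8 μg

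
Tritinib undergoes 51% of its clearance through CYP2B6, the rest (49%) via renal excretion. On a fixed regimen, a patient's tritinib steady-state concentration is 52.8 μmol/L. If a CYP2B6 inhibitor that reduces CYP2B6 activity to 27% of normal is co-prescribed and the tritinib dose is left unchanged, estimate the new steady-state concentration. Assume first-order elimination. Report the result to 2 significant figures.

84 μmol/L

CYP2B6: 0.51 × 0.27 = 0.1377
Other: 0.49 (unchanged)
Relative clearance = 0.1377 + 0.49 = 0.6277.
Steady-state concentration ∝ 1/CL, so new value = 52.8 / 0.6277 = 84 μmol/L.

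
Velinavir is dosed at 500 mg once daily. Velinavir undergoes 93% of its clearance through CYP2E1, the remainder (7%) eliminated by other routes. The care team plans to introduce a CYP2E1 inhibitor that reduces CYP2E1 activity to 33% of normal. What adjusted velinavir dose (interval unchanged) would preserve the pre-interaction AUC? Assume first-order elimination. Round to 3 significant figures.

The CYP2E1 pathway (93% of clearance) falls to 0.33× activity: 0.93 × 0.33 = 0.3069.
The remaining 7% of clearance is unaffected.
New clearance relative to baseline: 0.3069 + 0.07 = 0.3769.
Exposure is unchanged when dose changes in proportion to clearance. New dose = 500 mg × 0.3769 = 188 mg.

188 mg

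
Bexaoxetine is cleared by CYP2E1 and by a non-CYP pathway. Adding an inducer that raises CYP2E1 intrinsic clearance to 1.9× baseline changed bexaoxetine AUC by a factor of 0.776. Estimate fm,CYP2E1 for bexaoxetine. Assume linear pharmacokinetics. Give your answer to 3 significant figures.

CL'/CL = 1 / 0.776 = 1.289
1.9·fm + (1 − fm) = 1.289
fm = (1.289 − 1) / (1.9 − 1) = 0.321

0.321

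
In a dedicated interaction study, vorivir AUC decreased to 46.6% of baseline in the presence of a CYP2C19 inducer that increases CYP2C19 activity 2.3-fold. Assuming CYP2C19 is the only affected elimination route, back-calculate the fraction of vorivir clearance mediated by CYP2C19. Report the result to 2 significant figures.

0.88

Let x = fm,CYP2C19. Because AUC ∝ 1/CL, relative clearance rose to 1/0.466 = 2.146.
Only the CYP2C19 route changed, so 2.146 = x·2.3 + (1 − x), giving x = 0.88.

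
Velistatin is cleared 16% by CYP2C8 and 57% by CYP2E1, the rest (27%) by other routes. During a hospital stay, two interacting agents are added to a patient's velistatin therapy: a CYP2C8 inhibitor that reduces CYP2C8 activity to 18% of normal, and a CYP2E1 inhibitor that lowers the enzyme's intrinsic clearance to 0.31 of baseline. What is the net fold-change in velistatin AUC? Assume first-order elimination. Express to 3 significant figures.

CYP2C8: 0.16 × 0.18 = 0.0288
CYP2E1: 0.57 × 0.31 = 0.1767
Other: 0.27 (unchanged)
Relative clearance = 0.0288 + 0.1767 + 0.27 = 0.4755.
Net AUC ratio = 1 / 0.4755 = 2.10.

2.10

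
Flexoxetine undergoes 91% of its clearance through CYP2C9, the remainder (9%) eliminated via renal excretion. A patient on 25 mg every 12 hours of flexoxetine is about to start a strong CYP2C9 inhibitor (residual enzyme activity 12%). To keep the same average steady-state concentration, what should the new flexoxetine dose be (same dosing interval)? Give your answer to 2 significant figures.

The CYP2C9 pathway (91% of clearance) is reduced to 0.12× activity: 0.91 × 0.12 = 0.1092.
Non-CYP routes (9%) are unchanged.
New clearance relative to baseline: 0.1092 + 0.09 = 0.1992.
Exposure is unchanged when dose changes in proportion to clearance. New dose = 25 mg × 0.1992 = 5.0 mg.

5.0 mg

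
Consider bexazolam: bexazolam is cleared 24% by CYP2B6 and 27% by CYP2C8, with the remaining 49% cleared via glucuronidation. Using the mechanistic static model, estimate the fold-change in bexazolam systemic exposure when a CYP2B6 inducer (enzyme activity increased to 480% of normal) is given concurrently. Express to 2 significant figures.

CYP2B6: 0.24 × 4.8 = 1.152
CYP2C8: 0.27 (unchanged)
Other: 0.49 (unchanged)
Relative clearance = 1.152 + 0.27 + 0.49 = 1.912.
Since systemic exposure ∝ 1/CL, the ratio is 1 / 1.912 = 0.52.

0.52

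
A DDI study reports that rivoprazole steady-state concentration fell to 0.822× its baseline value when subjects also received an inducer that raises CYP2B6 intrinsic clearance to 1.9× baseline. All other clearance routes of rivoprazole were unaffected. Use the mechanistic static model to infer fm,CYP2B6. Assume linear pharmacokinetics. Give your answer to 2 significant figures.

CL'/CL = 1 / 0.822 = 1.217
1.9·fm + (1 − fm) = 1.217
fm = (1.217 − 1) / (1.9 − 1) = 0.24

0.24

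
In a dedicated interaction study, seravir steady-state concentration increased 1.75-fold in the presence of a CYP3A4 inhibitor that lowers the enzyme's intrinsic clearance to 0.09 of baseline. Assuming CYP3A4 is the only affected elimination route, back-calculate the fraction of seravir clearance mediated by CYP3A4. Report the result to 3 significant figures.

0.471

Let fm be the CYP3A4 fraction. New clearance relative to baseline = fm × 0.09 + (1 − fm).
Steady-state concentration ratio = 1 / (new CL fraction), so new CL fraction = 1 / 1.75 = 0.5714.
fm × 0.09 + 1 − fm = 0.5714  ⇒  fm × (0.09 − 1) = −0.4286  ⇒  fm = 0.471.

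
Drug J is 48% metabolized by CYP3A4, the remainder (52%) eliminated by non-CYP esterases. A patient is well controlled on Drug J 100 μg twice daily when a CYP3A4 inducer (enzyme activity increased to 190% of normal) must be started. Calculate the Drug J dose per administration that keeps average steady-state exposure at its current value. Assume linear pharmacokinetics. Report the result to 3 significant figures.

143 μg

The CYP3A4 pathway (48% of clearance) rises to 1.9× activity: 0.48 × 1.9 = 0.912.
Non-CYP routes (52%) are unchanged.
CL_new/CL_old = 0.912 + 0.52 = 1.432.
Css,avg = (dose rate)/CL, so holding Css fixed requires dose ∝ CL: 100 × 1.432 = 143 μg.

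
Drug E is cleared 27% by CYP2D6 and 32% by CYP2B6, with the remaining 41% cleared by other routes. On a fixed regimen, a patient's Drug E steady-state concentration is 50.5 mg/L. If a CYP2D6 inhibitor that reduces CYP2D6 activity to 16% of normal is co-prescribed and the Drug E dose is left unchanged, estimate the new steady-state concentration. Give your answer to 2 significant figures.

65 mg/L

CYP2D6: 0.27 × 0.16 = 0.0432
CYP2B6: 0.32 (unchanged)
Other: 0.41 (unchanged)
New clearance relative to baseline: 0.0432 + 0.32 + 0.41 = 0.7732.
With dosing unchanged, steady-state concentration scales as 1/CL: 50.5 / 0.7732 = 65 mg/L.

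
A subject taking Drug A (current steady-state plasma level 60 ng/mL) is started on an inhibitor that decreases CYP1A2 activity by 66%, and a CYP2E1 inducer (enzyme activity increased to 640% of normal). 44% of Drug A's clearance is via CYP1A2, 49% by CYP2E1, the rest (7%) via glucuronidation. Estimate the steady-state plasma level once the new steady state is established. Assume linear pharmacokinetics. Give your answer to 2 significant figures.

18 ng/mL

The CYP1A2 pathway (44% of clearance) falls to 0.34× activity: 0.44 × 0.34 = 0.1496.
The CYP2E1 pathway (49% of clearance) is boosted to 6.4× activity: 0.49 × 6.4 = 3.136.
The remaining 7% of clearance is unaffected.
CL_new/CL_old = 0.1496 + 3.136 + 0.07 = 3.3556.
New steady-state plasma level = 60 / 3.3556 = 18 ng/mL (concentration scales inversely with clearance).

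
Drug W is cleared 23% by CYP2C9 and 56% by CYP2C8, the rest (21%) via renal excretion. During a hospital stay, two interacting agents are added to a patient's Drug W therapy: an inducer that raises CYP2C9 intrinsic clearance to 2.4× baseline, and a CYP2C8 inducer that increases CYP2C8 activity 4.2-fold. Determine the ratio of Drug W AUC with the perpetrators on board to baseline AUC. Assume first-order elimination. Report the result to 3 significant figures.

0.321

The CYP2C9 pathway (23% of clearance) increases to 2.4× activity: 0.23 × 2.4 = 0.552.
The CYP2C8 pathway (56% of clearance) is boosted to 4.2× activity: 0.56 × 4.2 = 2.352.
Non-CYP routes (21%) are unchanged.
Relative clearance = 0.552 + 2.352 + 0.21 = 3.114.
Net AUC ratio = 1 / 3.114 = 0.321.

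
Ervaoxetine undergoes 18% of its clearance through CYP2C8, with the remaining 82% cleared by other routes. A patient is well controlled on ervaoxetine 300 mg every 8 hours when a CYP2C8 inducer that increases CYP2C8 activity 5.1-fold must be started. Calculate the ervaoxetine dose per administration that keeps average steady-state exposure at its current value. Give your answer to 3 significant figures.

521 mg

The CYP2C8 pathway (18% of clearance) is boosted to 5.1× activity: 0.18 × 5.1 = 0.918.
Non-CYP routes (82%) are unchanged.
CL_new/CL_old = 0.918 + 0.82 = 1.738.
To maintain the same steady-state level, dose must scale with clearance: new dose = 300 × 1.738 = 521 mg.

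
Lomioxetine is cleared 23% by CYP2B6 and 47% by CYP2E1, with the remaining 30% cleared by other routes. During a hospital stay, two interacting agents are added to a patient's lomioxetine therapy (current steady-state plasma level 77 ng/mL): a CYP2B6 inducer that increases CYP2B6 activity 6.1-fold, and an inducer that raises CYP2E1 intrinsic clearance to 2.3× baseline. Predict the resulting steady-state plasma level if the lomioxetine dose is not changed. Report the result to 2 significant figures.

The CYP2B6 pathway (23% of clearance) rises to 6.1× activity: 0.23 × 6.1 = 1.403.
The CYP2E1 pathway (47% of clearance) is boosted to 2.3× activity: 0.47 × 2.3 = 1.081.
Non-CYP routes (30%) are unchanged.
New clearance relative to baseline: 1.403 + 1.081 + 0.3 = 2.784.
New steady-state plasma level = 77 / 2.784 = 28 ng/mL (concentration scales inversely with clearance).

28 ng/mL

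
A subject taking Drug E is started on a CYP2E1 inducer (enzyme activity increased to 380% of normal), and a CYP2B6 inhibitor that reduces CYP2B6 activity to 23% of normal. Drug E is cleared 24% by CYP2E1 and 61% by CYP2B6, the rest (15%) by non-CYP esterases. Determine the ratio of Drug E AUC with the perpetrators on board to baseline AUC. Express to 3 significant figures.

0.832

The CYP2E1 pathway (24% of clearance) is boosted to 3.8× activity: 0.24 × 3.8 = 0.912.
The CYP2B6 pathway (61% of clearance) falls to 0.23× activity: 0.61 × 0.23 = 0.1403.
Non-CYP routes (15%) are unchanged.
Relative clearance = 0.912 + 0.1403 + 0.15 = 1.2023.
AUC ∝ 1/CL: fold-change = 1 / 1.2023 = 0.832.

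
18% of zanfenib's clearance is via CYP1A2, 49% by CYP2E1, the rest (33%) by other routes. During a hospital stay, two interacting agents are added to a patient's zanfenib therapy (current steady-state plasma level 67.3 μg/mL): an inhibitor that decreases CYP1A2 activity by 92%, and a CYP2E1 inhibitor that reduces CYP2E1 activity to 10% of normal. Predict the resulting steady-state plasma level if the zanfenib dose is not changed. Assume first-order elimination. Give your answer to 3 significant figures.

The CYP1A2 pathway (18% of clearance) falls to 0.08× activity: 0.18 × 0.08 = 0.0144.
The CYP2E1 pathway (49% of clearance) falls to 0.1× activity: 0.49 × 0.1 = 0.049.
Non-CYP routes (33%) are unchanged.
Relative clearance = 0.0144 + 0.049 + 0.33 = 0.3934.
Dividing the baseline by the relative clearance: 67.3 / 0.3934 = 171 μg/mL.

171 μg/mL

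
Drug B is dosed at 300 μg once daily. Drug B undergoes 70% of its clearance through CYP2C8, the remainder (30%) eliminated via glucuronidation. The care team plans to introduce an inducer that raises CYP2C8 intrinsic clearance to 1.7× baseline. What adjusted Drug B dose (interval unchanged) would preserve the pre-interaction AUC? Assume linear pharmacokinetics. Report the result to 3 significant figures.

447 μg

The CYP2C8 pathway (70% of clearance) is boosted to 1.7× activity: 0.7 × 1.7 = 1.19.
The remaining 30% of clearance is unaffected.
Relative clearance = 1.19 + 0.3 = 1.49.
Css,avg = (dose rate)/CL, so holding Css fixed requires dose ∝ CL: 300 × 1.49 = 447 μg.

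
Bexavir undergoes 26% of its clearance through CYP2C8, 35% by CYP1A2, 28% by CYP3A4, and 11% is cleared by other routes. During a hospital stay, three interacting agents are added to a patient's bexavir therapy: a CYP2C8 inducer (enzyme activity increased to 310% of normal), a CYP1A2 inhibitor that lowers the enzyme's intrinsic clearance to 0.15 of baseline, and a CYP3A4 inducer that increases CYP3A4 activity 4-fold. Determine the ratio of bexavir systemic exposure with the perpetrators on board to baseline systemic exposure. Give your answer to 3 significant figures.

0.479

CYP2C8: 0.26 × 3.1 = 0.806
CYP1A2: 0.35 × 0.15 = 0.0525
CYP3A4: 0.28 × 4 = 1.12
Other: 0.11 (unchanged)
CL_new/CL_old = 0.806 + 0.0525 + 1.12 + 0.11 = 2.0885.
Because systemic exposure varies inversely with clearance, the combined effect is 1 / 2.0885 = 0.479.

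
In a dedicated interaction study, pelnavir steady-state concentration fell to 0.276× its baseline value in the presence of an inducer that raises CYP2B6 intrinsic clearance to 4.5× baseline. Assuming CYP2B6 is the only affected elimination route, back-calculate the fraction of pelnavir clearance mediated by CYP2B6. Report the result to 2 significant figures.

Let x = fm,CYP2B6. Because steady-state concentration ∝ 1/CL, relative clearance rose to 1/0.276 = 3.623.
Setting x·4.5 + (1 − x) = 3.623 and solving: x = (3.623 − 1)/(4.5 − 1) = 0.75.

0.75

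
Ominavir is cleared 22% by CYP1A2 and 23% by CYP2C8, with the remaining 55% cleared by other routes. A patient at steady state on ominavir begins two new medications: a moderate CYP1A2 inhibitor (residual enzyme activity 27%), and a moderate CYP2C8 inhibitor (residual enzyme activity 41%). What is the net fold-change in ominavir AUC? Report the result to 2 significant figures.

CYP1A2: 0.22 × 0.27 = 0.0594
CYP2C8: 0.23 × 0.41 = 0.0943
Other: 0.55 (unchanged)
CL_new/CL_old = 0.0594 + 0.0943 + 0.55 = 0.7037.
Net AUC ratio = 1 / 0.7037 = 1.4.

1.4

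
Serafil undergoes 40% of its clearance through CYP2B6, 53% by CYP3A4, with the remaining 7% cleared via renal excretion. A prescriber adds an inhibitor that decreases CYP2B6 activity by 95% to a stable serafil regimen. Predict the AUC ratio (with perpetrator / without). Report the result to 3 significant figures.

The CYP2B6 pathway (40% of clearance) drops to 0.05× activity: 0.4 × 0.05 = 0.02.
CYP3A4 (53%) and the residual 7% are unaffected.
CL_new/CL_old = 0.02 + 0.53 + 0.07 = 0.62.
AUC ratio = CL_old/CL_new = 1 / 0.62 = 1.61.

1.61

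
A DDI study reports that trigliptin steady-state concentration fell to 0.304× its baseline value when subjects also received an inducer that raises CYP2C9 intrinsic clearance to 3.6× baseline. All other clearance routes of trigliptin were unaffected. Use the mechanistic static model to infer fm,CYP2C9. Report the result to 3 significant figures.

Write x for the fraction cleared via CYP2C9. The observed steady-state concentration change means clearance rose to 1/0.304 = 3.289 of baseline.
Setting x·3.6 + (1 − x) = 3.289 and solving: x = (3.289 − 1)/(3.6 − 1) = 0.881.

0.881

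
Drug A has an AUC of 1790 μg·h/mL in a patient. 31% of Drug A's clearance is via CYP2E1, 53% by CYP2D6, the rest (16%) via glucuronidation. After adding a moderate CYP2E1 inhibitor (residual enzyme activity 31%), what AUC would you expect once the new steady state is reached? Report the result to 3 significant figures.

2.28 × 10³ μg·h/mL

The CYP2E1 pathway (31% of clearance) drops to 0.31× activity: 0.31 × 0.31 = 0.0961.
CYP2D6 (53%) and the residual 16% are unaffected.
Relative clearance = 0.0961 + 0.53 + 0.16 = 0.7861.
With dosing unchanged, AUC scales as 1/CL: 1790 / 0.7861 = 2.28 × 10³ μg·h/mL.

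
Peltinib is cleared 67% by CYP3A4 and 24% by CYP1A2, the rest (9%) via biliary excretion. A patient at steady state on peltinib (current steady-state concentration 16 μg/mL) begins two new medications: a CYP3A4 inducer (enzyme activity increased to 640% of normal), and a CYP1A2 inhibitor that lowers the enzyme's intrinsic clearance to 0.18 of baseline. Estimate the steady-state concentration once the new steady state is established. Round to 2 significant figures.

3.6 μg/mL

CYP3A4: 0.67 × 6.4 = 4.288
CYP1A2: 0.24 × 0.18 = 0.0432
Other: 0.09 (unchanged)
New clearance relative to baseline: 4.288 + 0.0432 + 0.09 = 4.4212.
Dividing the baseline by the relative clearance: 16 / 4.4212 = 3.6 μg/mL.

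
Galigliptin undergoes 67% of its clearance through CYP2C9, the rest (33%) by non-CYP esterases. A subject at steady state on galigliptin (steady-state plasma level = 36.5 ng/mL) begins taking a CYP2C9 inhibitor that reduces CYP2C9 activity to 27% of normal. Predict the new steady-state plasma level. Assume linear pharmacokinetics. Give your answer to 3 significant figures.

71.4 ng/mL

The CYP2C9 pathway (67% of clearance) falls to 0.27× activity: 0.67 × 0.27 = 0.1809.
The remaining 33% of clearance is unaffected.
Relative clearance = 0.1809 + 0.33 = 0.5109.
New steady-state plasma level = baseline ÷ relative clearance = 36.5 / 0.5109 = 71.4 ng/mL.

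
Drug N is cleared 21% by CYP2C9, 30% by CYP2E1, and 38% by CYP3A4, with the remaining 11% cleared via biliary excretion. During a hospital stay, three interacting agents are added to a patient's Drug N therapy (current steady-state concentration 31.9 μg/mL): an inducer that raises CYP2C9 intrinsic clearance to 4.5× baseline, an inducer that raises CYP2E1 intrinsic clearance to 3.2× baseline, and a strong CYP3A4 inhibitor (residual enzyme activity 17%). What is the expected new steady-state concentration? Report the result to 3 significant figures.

CYP2C9: 0.21 × 4.5 = 0.945
CYP2E1: 0.3 × 3.2 = 0.96
CYP3A4: 0.38 × 0.17 = 0.0646
Other: 0.11 (unchanged)
Relative clearance = 0.945 + 0.96 + 0.0646 + 0.11 = 2.0796.
New steady-state concentration = 31.9 / 2.0796 = 15.3 μg/mL (concentration scales inversely with clearance).

15.3 μg/mL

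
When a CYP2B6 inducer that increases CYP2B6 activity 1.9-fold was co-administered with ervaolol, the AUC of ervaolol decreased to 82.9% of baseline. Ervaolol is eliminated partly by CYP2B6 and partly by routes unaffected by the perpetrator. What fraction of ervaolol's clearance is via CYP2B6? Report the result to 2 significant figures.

Let x = fm,CYP2B6. Because AUC ∝ 1/CL, relative clearance rose to 1/0.829 = 1.206.
Setting x·1.9 + (1 − x) = 1.206 and solving: x = (1.206 − 1)/(1.9 − 1) = 0.23.

0.23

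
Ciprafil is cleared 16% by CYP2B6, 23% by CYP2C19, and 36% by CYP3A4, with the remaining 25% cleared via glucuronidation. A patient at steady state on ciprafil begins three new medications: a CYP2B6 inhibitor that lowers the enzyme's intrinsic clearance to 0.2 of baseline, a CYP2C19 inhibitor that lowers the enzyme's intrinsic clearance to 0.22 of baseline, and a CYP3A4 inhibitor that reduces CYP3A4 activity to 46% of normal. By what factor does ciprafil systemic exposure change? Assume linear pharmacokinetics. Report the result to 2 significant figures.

2.0

CYP2B6: 0.16 × 0.2 = 0.032
CYP2C19: 0.23 × 0.22 = 0.0506
CYP3A4: 0.36 × 0.46 = 0.1656
Other: 0.25 (unchanged)
New clearance relative to baseline: 0.032 + 0.0506 + 0.1656 + 0.25 = 0.4982.
Because systemic exposure varies inversely with clearance, the combined effect is 1 / 0.4982 = 2.0.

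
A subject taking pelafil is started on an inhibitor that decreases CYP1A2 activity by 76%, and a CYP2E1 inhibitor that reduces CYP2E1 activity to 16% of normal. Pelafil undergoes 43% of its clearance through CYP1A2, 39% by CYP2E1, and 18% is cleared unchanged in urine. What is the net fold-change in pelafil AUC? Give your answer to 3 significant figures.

CYP1A2: 0.43 × 0.24 = 0.1032
CYP2E1: 0.39 × 0.16 = 0.0624
Other: 0.18 (unchanged)
CL_new/CL_old = 0.1032 + 0.0624 + 0.18 = 0.3456.
Net AUC ratio = 1 / 0.3456 = 2.89.

2.89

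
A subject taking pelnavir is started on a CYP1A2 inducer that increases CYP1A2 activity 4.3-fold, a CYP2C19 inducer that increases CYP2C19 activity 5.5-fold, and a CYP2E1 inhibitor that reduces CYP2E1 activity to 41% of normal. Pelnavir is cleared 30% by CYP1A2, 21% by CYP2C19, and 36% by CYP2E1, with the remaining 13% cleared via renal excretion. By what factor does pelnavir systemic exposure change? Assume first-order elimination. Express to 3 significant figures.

The CYP1A2 pathway (30% of clearance) is boosted to 4.3× activity: 0.3 × 4.3 = 1.29.
The CYP2C19 pathway (21% of clearance) increases to 5.5× activity: 0.21 × 5.5 = 1.155.
The CYP2E1 pathway (36% of clearance) falls to 0.41× activity: 0.36 × 0.41 = 0.1476.
The remaining 13% of clearance is unaffected.
Relative clearance = 1.29 + 1.155 + 0.1476 + 0.13 = 2.7226.
Systemic exposure ∝ 1/CL: fold-change = 1 / 2.7226 = 0.367.

0.367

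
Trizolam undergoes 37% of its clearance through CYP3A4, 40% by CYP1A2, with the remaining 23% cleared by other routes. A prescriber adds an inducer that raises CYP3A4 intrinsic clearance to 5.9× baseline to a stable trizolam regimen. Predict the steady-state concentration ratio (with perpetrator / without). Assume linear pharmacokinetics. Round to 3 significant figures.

0.355

The CYP3A4 pathway (37% of clearance) rises to 5.9× activity: 0.37 × 5.9 = 2.183.
CYP1A2 (40%) and the residual 23% are unaffected.
New clearance relative to baseline: 2.183 + 0.4 + 0.23 = 2.813.
Steady-state concentration ratio = CL_old/CL_new = 1 / 2.813 = 0.355.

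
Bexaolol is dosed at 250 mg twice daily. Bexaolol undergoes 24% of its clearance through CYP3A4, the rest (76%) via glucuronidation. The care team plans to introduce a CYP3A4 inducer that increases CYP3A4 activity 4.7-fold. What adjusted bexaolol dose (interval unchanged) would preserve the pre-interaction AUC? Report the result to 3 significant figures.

CYP3A4: 0.24 × 4.7 = 1.128
Other: 0.76 (unchanged)
New clearance relative to baseline: 1.128 + 0.76 = 1.888.
Css,avg = (dose rate)/CL, so holding Css fixed requires dose ∝ CL: 250 × 1.888 = 472 mg.

472 mg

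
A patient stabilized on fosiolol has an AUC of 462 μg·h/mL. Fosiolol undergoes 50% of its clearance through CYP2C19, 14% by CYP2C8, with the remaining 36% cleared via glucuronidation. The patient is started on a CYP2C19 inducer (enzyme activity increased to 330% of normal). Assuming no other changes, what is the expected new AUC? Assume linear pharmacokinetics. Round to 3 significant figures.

215 μg·h/mL

The CYP2C19 pathway (50% of clearance) rises to 3.3× activity: 0.5 × 3.3 = 1.65.
CYP2C8 (14%) and the residual 36% are unaffected.
Relative clearance = 1.65 + 0.14 + 0.36 = 2.15.
New AUC = baseline ÷ relative clearance = 462 / 2.15 = 215 μg·h/mL.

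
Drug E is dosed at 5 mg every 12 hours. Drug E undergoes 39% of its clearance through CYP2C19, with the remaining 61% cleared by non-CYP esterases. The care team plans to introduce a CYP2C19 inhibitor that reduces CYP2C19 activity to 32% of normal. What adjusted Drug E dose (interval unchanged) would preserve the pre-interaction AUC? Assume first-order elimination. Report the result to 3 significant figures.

3.67 mg

The CYP2C19 pathway (39% of clearance) falls to 0.32× activity: 0.39 × 0.32 = 0.1248.
Non-CYP routes (61%) are unchanged.
New clearance relative to baseline: 0.1248 + 0.61 = 0.7348.
To maintain the same steady-state level, dose must scale with clearance: new dose = 5 × 0.7348 = 3.67 mg.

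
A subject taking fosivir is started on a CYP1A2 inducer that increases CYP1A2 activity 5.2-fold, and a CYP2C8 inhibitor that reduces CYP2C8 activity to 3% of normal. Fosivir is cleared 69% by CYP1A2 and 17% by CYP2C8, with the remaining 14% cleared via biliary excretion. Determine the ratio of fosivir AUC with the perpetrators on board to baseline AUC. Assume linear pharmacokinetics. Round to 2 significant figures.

The CYP1A2 pathway (69% of clearance) increases to 5.2× activity: 0.69 × 5.2 = 3.588.
The CYP2C8 pathway (17% of clearance) is reduced to 0.03× activity: 0.17 × 0.03 = 0.0051.
Non-CYP routes (14%) are unchanged.
Relative clearance = 3.588 + 0.0051 + 0.14 = 3.7331.
AUC ∝ 1/CL: fold-change = 1 / 3.7331 = 0.27.

0.27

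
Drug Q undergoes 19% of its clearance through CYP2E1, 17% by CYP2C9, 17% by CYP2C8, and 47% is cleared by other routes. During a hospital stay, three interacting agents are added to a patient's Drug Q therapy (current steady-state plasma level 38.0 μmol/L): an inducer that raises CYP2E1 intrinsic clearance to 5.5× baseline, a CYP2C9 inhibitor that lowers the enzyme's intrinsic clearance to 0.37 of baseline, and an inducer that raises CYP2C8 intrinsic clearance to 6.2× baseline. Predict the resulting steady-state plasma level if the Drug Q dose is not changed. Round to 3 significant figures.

CYP2E1: 0.19 × 5.5 = 1.045
CYP2C9: 0.17 × 0.37 = 0.0629
CYP2C8: 0.17 × 6.2 = 1.054
Other: 0.47 (unchanged)
Relative clearance = 1.045 + 0.0629 + 1.054 + 0.47 = 2.6319.
New steady-state plasma level = 38.0 / 2.6319 = 14.4 μmol/L (concentration scales inversely with clearance).

14.4 μmol/L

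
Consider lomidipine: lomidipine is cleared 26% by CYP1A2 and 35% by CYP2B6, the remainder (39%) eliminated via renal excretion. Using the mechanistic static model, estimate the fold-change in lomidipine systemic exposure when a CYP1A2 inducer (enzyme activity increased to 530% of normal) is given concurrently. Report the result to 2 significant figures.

CYP1A2: 0.26 × 5.3 = 1.378
CYP2B6: 0.35 (unchanged)
Other: 0.39 (unchanged)
Relative clearance = 1.378 + 0.35 + 0.39 = 2.118.
Since systemic exposure ∝ 1/CL, the ratio is 1 / 2.118 = 0.47.

0.47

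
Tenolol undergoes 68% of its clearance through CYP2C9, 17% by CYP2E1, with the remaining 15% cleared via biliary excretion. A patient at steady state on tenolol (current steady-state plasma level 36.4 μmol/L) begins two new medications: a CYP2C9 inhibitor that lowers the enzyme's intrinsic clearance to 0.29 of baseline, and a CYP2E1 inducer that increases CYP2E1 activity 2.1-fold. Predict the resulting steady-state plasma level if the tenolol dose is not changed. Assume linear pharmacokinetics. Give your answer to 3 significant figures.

The CYP2C9 pathway (68% of clearance) is reduced to 0.29× activity: 0.68 × 0.29 = 0.1972.
The CYP2E1 pathway (17% of clearance) is boosted to 2.1× activity: 0.17 × 2.1 = 0.357.
The remaining 15% of clearance is unaffected.
New clearance relative to baseline: 0.1972 + 0.357 + 0.15 = 0.7042.
Steady-state plasma level ∝ 1/CL: new value = 36.4 / 0.7042 = 51.7 μmol/L.

51.7 μmol/L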